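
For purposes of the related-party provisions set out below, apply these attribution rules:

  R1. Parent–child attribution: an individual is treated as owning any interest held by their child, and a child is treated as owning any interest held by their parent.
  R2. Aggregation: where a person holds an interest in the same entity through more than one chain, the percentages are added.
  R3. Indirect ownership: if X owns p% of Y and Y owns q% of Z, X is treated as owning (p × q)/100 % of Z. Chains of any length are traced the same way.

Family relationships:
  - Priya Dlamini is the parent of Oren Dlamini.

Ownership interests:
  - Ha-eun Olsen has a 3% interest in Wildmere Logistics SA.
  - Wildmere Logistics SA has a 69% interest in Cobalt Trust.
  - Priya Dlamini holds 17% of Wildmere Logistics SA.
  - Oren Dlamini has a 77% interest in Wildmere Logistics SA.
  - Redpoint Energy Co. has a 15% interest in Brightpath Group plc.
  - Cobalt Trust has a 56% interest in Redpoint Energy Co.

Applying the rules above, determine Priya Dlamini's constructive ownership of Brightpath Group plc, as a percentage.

By parent–child attribution (R1), Priya Dlamini is treated as also owning Oren Dlamini's interest in Wildmere Logistics SA, giving 17% + 77% = 94%.
Chain via Wildmere Logistics SA → Cobalt Trust → Redpoint Energy Co. (R3): 94% × 69% × 56% × 15% = 5.44824% of Brightpath Group plc.

5.44824%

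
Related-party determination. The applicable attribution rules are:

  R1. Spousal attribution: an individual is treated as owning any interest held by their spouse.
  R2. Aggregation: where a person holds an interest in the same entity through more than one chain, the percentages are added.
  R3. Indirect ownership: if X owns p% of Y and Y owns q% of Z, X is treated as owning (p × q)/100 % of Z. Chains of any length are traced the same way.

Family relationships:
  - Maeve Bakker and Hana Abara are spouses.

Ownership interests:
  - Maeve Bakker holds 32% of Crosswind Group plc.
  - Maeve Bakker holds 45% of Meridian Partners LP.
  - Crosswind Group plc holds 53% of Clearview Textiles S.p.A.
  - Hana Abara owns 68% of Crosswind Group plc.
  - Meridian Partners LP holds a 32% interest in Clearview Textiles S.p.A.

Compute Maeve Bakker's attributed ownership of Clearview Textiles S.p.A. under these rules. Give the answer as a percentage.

67.4%

By spousal attribution (R1), Maeve Bakker is treated as also owning Hana Abara's interest in Crosswind Group plc, giving 32% + 68% = 100%.
Chain via Meridian Partners LP (R3): 45% × 32% = 14.4% of Clearview Textiles S.p.A.
Chain via Crosswind Group plc (R3): 100% × 53% = 53% of Clearview Textiles S.p.A.
Aggregating (R2): 14.4% + 53% = 67.4%.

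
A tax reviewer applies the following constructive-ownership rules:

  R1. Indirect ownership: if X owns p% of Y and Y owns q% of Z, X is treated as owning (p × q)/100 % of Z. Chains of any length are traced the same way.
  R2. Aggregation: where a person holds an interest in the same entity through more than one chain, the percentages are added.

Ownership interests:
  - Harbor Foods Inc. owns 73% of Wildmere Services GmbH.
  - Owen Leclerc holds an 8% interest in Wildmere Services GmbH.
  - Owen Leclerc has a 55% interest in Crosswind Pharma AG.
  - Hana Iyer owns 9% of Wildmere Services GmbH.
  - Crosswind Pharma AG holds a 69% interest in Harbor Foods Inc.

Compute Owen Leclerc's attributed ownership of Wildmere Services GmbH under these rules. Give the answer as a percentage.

Chain via Crosswind Pharma AG → Harbor Foods Inc. (R1): 55% × 69% × 73% = 27.7035% of Wildmere Services GmbH.
Direct interest in Wildmere Services GmbH: 8%.
Aggregating (R2): 27.7035% + 8% = 35.7035%.

35.7035%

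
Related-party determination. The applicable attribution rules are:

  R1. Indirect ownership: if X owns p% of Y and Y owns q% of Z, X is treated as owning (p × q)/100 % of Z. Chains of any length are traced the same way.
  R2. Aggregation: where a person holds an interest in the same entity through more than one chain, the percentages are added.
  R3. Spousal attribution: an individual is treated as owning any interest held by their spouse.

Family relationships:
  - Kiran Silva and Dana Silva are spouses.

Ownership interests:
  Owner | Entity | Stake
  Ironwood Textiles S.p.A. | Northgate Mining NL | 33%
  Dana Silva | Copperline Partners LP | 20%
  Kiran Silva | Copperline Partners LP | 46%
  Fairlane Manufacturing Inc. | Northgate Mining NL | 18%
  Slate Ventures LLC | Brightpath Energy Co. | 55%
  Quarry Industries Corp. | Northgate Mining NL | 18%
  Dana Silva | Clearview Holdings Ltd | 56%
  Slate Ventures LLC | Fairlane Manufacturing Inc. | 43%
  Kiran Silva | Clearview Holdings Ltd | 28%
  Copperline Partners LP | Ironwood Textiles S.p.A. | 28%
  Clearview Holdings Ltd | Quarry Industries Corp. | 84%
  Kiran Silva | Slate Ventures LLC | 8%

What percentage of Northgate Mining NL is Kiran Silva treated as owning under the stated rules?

By spousal attribution (R3), Kiran Silva is treated as also owning Dana Silva's interest in Clearview Holdings Ltd, giving 28% + 56% = 84%.
By spousal attribution (R3), Kiran Silva is treated as also owning Dana Silva's interest in Copperline Partners LP, giving 46% + 20% = 66%.
Chain via Slate Ventures LLC → Fairlane Manufacturing Inc. (R1): 8% × 43% × 18% = 0.6192% of Northgate Mining NL.
Chain via Clearview Holdings Ltd → Quarry Industries Corp. (R1): 84% × 84% × 18% = 12.7008% of Northgate Mining NL.
Chain via Copperline Partners LP → Ironwood Textiles S.p.A. (R1): 66% × 28% × 33% = 6.0984% of Northgate Mining NL.
Aggregating (R2): 0.6192% + 12.7008% + 6.0984% = 19.4184%.

19.4184%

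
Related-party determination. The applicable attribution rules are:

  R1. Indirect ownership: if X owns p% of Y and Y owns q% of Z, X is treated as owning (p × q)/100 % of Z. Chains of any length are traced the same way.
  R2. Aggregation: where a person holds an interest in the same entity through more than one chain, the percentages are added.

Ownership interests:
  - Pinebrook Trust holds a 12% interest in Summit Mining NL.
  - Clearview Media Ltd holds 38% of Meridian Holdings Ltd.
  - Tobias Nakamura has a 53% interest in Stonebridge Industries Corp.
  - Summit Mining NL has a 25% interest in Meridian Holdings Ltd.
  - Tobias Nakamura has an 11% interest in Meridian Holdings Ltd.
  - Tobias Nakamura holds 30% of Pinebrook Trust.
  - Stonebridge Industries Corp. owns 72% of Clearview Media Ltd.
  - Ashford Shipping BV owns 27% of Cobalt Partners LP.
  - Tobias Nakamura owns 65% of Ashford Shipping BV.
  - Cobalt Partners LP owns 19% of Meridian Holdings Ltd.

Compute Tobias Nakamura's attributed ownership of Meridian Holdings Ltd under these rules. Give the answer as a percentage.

29.7353%

Chain via Pinebrook Trust → Summit Mining NL (R1): 30% × 12% × 25% = 0.9% of Meridian Holdings Ltd.
Chain via Stonebridge Industries Corp. → Clearview Media Ltd (R1): 53% × 72% × 38% = 14.5008% of Meridian Holdings Ltd.
Chain via Ashford Shipping BV → Cobalt Partners LP (R1): 65% × 27% × 19% = 3.3345% of Meridian Holdings Ltd.
Direct interest in Meridian Holdings Ltd: 11%.
Aggregating (R2): 0.9% + 14.5008% + 3.3345% + 11% = 29.7353%.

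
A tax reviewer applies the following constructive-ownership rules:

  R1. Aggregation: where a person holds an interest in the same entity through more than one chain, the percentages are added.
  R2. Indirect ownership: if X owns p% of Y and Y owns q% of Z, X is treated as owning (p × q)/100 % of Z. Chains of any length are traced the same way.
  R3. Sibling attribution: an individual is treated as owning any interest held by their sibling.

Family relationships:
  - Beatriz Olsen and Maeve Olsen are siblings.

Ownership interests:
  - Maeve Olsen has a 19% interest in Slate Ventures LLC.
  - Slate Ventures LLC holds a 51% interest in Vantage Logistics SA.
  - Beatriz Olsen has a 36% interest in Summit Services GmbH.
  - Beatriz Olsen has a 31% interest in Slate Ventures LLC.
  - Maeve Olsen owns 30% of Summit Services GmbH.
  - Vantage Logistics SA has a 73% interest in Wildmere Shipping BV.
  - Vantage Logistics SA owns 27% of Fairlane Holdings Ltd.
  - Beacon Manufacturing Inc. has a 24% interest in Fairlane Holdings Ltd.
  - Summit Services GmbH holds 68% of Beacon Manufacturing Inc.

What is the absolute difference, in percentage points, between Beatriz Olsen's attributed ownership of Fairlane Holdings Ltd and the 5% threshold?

By sibling attribution (R3), Beatriz Olsen is treated as also owning Maeve Olsen's interest in Slate Ventures LLC, giving 31% + 19% = 50%.
By sibling attribution (R3), Beatriz Olsen is treated as also owning Maeve Olsen's interest in Summit Services GmbH, giving 36% + 30% = 66%.
Chain via Slate Ventures LLC → Vantage Logistics SA (R2): 50% × 51% × 27% = 6.885% of Fairlane Holdings Ltd.
Chain via Summit Services GmbH → Beacon Manufacturing Inc. (R2): 66% × 68% × 24% = 10.7712% of Fairlane Holdings Ltd.
Aggregating (R1): 6.885% + 10.7712% = 17.6562%.
17.6562% exceeds the 5% threshold by 12.6562 percentage points.

12.6562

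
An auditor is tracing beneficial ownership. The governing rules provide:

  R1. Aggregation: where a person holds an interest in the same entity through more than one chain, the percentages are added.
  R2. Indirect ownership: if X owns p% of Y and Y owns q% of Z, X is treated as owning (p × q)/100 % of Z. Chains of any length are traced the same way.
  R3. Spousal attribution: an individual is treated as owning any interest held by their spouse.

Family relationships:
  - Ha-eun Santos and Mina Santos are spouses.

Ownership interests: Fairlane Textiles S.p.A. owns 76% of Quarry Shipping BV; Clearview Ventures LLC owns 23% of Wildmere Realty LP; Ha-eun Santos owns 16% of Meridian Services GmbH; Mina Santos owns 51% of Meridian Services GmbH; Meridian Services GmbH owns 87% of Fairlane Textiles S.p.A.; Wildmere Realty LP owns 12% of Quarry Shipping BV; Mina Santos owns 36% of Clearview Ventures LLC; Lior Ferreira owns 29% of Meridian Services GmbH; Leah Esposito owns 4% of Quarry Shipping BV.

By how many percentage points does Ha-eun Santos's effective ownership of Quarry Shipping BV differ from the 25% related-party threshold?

20.294

By spousal attribution (R3), Ha-eun Santos is treated as also owning Mina Santos's interest in Meridian Services GmbH, giving 16% + 51% = 67%.
By spousal attribution (R3), Ha-eun Santos is treated as owning Mina Santos's 36% interest in Clearview Ventures LLC.
Chain via Meridian Services GmbH → Fairlane Textiles S.p.A. (R2): 67% × 87% × 76% = 44.3004% of Quarry Shipping BV.
Chain via Clearview Ventures LLC → Wildmere Realty LP (R2): 36% × 23% × 12% = 0.9936% of Quarry Shipping BV.
Aggregating (R1): 44.3004% + 0.9936% = 45.294%.
45.294% exceeds the 25% threshold by 20.294 percentage points.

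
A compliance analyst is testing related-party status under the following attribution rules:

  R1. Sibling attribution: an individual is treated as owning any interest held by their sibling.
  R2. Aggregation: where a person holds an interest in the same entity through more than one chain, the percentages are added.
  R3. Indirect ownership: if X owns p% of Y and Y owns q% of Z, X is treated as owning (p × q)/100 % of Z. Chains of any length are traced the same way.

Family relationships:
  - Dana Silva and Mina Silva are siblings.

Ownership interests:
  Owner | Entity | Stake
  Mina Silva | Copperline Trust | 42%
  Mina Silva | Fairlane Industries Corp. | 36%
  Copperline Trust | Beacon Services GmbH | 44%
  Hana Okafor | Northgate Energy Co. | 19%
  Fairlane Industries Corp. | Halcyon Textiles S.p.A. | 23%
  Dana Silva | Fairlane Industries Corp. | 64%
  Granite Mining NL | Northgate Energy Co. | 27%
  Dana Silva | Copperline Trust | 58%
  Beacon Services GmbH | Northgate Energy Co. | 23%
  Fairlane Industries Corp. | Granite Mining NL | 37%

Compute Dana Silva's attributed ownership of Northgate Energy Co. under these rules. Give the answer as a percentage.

By sibling attribution (R1), Dana Silva is treated as also owning Mina Silva's interest in Fairlane Industries Corp, giving 64% + 36% = 100%.
By sibling attribution (R1), Dana Silva is treated as also owning Mina Silva's interest in Copperline Trust, giving 58% + 42% = 100%.
Chain via Fairlane Industries Corp. → Granite Mining NL (R3): 100% × 37% × 27% = 9.99% of Northgate Energy Co.
Chain via Copperline Trust → Beacon Services GmbH (R3): 100% × 44% × 23% = 10.12% of Northgate Energy Co.
Aggregating (R2): 9.99% + 10.12% = 20.11%.

20.11%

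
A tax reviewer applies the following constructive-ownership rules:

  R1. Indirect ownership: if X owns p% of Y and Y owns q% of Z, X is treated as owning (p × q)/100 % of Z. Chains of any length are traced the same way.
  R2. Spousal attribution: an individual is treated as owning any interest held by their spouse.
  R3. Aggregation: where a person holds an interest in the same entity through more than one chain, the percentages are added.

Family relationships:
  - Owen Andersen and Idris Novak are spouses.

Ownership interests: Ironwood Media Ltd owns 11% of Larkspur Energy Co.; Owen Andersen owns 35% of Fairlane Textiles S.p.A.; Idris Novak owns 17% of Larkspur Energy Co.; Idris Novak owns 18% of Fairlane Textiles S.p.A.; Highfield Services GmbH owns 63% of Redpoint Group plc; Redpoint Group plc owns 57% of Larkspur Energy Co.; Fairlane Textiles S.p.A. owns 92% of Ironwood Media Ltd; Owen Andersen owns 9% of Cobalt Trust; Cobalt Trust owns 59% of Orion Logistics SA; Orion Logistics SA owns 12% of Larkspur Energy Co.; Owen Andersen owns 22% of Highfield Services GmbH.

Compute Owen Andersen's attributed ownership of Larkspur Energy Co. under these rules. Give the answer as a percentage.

30.901%

By spousal attribution (R2), Owen Andersen is treated as also owning Idris Novak's interest in Fairlane Textiles S.p.A, giving 35% + 18% = 53%.
By spousal attribution (R2), Owen Andersen is treated as owning Idris Novak's 17% interest in Larkspur Energy Co.
Chain via Fairlane Textiles S.p.A. → Ironwood Media Ltd (R1): 53% × 92% × 11% = 5.3636% of Larkspur Energy Co.
Chain via Cobalt Trust → Orion Logistics SA (R1): 9% × 59% × 12% = 0.6372% of Larkspur Energy Co.
Chain via Highfield Services GmbH → Redpoint Group plc (R1): 22% × 63% × 57% = 7.9002% of Larkspur Energy Co.
Direct interest in Larkspur Energy Co: 17%.
Aggregating (R3): 5.3636% + 0.6372% + 7.9002% + 17% = 30.901%.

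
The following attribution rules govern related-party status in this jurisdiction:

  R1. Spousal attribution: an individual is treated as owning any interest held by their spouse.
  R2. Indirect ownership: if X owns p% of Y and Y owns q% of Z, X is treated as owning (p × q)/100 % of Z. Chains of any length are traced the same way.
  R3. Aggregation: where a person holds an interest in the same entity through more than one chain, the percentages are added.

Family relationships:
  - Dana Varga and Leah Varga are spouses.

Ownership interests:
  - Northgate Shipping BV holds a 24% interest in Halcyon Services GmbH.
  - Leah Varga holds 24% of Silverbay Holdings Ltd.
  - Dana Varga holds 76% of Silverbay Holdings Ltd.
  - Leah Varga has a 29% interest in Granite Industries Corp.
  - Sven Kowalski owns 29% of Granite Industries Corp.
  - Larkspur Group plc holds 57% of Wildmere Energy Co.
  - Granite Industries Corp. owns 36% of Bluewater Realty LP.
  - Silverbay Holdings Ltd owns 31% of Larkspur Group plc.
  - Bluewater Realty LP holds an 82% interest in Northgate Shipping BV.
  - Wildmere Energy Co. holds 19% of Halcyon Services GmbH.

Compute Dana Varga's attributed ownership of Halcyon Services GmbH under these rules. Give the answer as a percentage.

5.411892%

By spousal attribution (R1), Dana Varga is treated as also owning Leah Varga's interest in Silverbay Holdings Ltd, giving 76% + 24% = 100%.
By spousal attribution (R1), Dana Varga is treated as owning Leah Varga's 29% interest in Granite Industries Corp.
Chain via Silverbay Holdings Ltd → Larkspur Group plc → Wildmere Energy Co. (R2): 100% × 31% × 57% × 19% = 3.3573% of Halcyon Services GmbH.
Chain via Granite Industries Corp. → Bluewater Realty LP → Northgate Shipping BV (R2): 29% × 36% × 82% × 24% = 2.054592% of Halcyon Services GmbH.
Aggregating (R3): 3.3573% + 2.054592% = 5.411892%.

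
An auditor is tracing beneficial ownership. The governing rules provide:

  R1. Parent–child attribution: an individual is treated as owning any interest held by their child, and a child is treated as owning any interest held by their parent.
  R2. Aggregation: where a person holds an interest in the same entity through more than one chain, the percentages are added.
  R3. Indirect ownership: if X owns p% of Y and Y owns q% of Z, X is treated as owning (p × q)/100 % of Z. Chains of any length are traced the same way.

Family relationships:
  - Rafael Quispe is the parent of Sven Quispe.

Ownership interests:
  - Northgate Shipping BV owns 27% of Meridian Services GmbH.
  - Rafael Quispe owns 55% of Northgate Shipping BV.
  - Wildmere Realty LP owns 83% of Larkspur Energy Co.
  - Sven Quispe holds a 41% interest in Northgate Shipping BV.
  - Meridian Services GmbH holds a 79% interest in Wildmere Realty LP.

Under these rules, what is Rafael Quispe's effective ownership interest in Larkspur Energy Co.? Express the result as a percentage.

By parent–child attribution (R1), Rafael Quispe is treated as also owning Sven Quispe's interest in Northgate Shipping BV, giving 55% + 41% = 96%.
Chain via Northgate Shipping BV → Meridian Services GmbH → Wildmere Realty LP (R3): 96% × 27% × 79% × 83% = 16.995744% of Larkspur Energy Co.

16.995744%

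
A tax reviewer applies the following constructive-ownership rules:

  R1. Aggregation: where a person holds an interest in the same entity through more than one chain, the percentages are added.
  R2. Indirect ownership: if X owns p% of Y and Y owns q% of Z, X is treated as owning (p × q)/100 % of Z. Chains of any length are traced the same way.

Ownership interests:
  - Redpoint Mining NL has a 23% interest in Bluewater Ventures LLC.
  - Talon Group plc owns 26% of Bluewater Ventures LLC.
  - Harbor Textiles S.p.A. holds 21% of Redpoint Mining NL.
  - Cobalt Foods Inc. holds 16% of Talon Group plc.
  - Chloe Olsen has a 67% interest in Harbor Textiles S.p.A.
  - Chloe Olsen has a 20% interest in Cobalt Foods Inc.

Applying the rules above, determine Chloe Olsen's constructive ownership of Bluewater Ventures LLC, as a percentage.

4.0681%

Chain via Cobalt Foods Inc. → Talon Group plc (R2): 20% × 16% × 26% = 0.832% of Bluewater Ventures LLC.
Chain via Harbor Textiles S.p.A. → Redpoint Mining NL (R2): 67% × 21% × 23% = 3.2361% of Bluewater Ventures LLC.
Aggregating (R1): 0.832% + 3.2361% = 4.0681%.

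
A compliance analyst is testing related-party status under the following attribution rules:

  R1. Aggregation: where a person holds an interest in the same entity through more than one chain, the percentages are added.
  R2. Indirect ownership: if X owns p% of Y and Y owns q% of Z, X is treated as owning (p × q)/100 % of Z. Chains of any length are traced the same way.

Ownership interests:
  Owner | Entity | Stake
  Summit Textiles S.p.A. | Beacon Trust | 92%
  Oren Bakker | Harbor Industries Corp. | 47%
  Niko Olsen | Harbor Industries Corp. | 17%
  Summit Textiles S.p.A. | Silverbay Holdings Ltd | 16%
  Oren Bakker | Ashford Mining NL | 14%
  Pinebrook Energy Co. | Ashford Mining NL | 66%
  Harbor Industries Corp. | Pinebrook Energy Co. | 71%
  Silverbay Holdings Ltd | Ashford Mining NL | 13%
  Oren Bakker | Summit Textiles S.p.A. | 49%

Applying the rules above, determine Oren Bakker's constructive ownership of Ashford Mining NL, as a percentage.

Chain via Summit Textiles S.p.A. → Silverbay Holdings Ltd (R2): 49% × 16% × 13% = 1.0192% of Ashford Mining NL.
Chain via Harbor Industries Corp. → Pinebrook Energy Co. (R2): 47% × 71% × 66% = 22.0242% of Ashford Mining NL.
Direct interest in Ashford Mining NL: 14%.
Aggregating (R1): 1.0192% + 22.0242% + 14% = 37.0434%.

37.0434%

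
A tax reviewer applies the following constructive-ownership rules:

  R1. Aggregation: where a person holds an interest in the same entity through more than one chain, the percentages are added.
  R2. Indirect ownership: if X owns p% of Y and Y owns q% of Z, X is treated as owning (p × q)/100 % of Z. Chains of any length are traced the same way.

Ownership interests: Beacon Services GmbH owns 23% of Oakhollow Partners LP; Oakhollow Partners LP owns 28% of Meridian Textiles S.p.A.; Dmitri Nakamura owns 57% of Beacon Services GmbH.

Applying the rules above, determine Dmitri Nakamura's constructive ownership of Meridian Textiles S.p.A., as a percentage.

3.6708%

Chain via Beacon Services GmbH → Oakhollow Partners LP (R2): 57% × 23% × 28% = 3.6708% of Meridian Textiles S.p.A.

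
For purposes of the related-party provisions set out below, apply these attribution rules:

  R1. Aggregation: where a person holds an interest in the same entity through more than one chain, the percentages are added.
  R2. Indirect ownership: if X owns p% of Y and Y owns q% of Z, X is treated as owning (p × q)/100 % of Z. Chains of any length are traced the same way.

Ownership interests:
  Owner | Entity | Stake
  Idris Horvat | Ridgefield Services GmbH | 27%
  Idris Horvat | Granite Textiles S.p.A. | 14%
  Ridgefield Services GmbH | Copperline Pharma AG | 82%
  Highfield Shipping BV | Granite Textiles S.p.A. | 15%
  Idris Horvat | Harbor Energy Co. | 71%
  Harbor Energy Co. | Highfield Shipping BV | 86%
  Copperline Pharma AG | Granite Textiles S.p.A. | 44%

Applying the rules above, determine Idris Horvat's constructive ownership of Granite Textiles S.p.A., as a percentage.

Chain via Harbor Energy Co. → Highfield Shipping BV (R2): 71% × 86% × 15% = 9.159% of Granite Textiles S.p.A.
Chain via Ridgefield Services GmbH → Copperline Pharma AG (R2): 27% × 82% × 44% = 9.7416% of Granite Textiles S.p.A.
Direct interest in Granite Textiles S.p.A: 14%.
Aggregating (R1): 9.159% + 9.7416% + 14% = 32.9006%.

32.9006%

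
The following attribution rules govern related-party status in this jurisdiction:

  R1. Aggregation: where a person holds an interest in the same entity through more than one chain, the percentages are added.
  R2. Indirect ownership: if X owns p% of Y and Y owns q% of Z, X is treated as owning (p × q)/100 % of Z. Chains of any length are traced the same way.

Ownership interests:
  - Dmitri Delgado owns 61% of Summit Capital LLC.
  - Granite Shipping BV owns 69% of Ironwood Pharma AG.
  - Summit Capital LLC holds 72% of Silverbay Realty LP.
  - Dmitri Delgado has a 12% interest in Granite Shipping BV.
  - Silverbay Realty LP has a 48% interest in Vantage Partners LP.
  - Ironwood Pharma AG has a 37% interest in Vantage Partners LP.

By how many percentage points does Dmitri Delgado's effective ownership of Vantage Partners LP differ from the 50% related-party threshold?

25.8548

Chain via Summit Capital LLC → Silverbay Realty LP (R2): 61% × 72% × 48% = 21.0816% of Vantage Partners LP.
Chain via Granite Shipping BV → Ironwood Pharma AG (R2): 12% × 69% × 37% = 3.0636% of Vantage Partners LP.
Aggregating (R1): 21.0816% + 3.0636% = 24.1452%.
24.1452% falls short of the 50% threshold by 25.8548 percentage points.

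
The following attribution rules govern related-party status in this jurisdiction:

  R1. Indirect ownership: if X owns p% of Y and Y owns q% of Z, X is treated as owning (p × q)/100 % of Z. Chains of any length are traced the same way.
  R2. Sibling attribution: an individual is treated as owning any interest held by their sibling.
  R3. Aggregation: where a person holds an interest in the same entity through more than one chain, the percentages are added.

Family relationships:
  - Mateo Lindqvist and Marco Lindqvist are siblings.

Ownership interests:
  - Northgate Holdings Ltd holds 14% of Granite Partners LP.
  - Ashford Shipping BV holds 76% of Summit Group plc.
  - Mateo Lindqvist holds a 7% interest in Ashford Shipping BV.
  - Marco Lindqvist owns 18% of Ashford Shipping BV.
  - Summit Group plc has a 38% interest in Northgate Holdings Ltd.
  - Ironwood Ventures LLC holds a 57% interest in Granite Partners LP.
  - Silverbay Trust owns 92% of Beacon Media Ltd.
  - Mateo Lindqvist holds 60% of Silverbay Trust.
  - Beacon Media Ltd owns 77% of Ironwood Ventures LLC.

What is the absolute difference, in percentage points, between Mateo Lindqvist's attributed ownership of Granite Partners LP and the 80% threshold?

By sibling attribution (R2), Mateo Lindqvist is treated as also owning Marco Lindqvist's interest in Ashford Shipping BV, giving 7% + 18% = 25%.
Chain via Silverbay Trust → Beacon Media Ltd → Ironwood Ventures LLC (R1): 60% × 92% × 77% × 57% = 24.22728% of Granite Partners LP.
Chain via Ashford Shipping BV → Summit Group plc → Northgate Holdings Ltd (R1): 25% × 76% × 38% × 14% = 1.0108% of Granite Partners LP.
Aggregating (R3): 24.22728% + 1.0108% = 25.23808%.
25.23808% falls short of the 80% threshold by 54.76192 percentage points.

54.76192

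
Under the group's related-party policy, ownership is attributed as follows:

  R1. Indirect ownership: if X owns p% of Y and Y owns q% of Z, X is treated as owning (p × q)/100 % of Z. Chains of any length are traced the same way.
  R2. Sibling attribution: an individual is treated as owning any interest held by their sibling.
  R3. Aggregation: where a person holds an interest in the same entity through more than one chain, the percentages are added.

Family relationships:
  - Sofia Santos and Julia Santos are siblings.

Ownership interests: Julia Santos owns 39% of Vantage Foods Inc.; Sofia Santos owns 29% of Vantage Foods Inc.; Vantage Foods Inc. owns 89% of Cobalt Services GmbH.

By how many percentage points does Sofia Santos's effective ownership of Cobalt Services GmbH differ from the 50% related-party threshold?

10.52

By sibling attribution (R2), Sofia Santos is treated as also owning Julia Santos's interest in Vantage Foods Inc, giving 29% + 39% = 68%.
Chain via Vantage Foods Inc. (R1): 68% × 89% = 60.52% of Cobalt Services GmbH.
60.52% exceeds the 50% threshold by 10.52 percentage points.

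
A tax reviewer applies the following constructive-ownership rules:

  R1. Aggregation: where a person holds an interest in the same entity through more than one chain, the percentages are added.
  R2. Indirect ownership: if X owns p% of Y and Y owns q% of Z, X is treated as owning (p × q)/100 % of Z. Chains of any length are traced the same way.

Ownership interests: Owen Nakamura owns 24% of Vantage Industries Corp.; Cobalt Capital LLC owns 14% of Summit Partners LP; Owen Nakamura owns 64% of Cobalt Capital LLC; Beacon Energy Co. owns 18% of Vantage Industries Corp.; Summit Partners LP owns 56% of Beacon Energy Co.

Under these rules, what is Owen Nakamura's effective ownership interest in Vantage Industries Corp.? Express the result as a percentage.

24.903168%

Chain via Cobalt Capital LLC → Summit Partners LP → Beacon Energy Co. (R2): 64% × 14% × 56% × 18% = 0.903168% of Vantage Industries Corp.
Direct interest in Vantage Industries Corp: 24%.
Aggregating (R1): 0.903168% + 24% = 24.903168%.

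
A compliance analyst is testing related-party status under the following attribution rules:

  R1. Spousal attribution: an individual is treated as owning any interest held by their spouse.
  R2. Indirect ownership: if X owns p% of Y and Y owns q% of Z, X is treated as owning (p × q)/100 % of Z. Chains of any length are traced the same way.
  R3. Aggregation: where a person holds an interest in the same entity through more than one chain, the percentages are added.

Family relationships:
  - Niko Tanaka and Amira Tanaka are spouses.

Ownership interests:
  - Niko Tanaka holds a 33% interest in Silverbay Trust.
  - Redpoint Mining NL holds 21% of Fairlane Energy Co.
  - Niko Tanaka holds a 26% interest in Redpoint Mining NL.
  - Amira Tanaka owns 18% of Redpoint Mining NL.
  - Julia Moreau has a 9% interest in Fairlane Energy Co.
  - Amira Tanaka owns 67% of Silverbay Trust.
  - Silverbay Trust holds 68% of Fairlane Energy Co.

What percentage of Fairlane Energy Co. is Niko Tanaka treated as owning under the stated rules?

By spousal attribution (R1), Niko Tanaka is treated as also owning Amira Tanaka's interest in Silverbay Trust, giving 33% + 67% = 100%.
By spousal attribution (R1), Niko Tanaka is treated as also owning Amira Tanaka's interest in Redpoint Mining NL, giving 26% + 18% = 44%.
Chain via Silverbay Trust (R2): 100% × 68% = 68% of Fairlane Energy Co.
Chain via Redpoint Mining NL (R2): 44% × 21% = 9.24% of Fairlane Energy Co.
Aggregating (R3): 68% + 9.24% = 77.24%.

77.24%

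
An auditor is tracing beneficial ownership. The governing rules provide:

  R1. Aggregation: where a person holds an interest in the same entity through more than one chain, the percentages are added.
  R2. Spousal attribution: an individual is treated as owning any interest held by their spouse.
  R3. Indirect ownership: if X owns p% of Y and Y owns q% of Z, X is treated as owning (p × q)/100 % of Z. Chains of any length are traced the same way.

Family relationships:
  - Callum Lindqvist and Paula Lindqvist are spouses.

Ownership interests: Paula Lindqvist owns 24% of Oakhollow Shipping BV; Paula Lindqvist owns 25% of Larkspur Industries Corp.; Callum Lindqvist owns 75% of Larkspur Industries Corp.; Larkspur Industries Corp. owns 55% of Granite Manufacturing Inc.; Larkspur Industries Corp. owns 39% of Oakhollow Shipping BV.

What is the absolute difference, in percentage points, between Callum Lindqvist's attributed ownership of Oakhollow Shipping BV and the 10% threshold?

By spousal attribution (R2), Callum Lindqvist is treated as also owning Paula Lindqvist's interest in Larkspur Industries Corp, giving 75% + 25% = 100%.
By spousal attribution (R2), Callum Lindqvist is treated as owning Paula Lindqvist's 24% interest in Oakhollow Shipping BV.
Chain via Larkspur Industries Corp. (R3): 100% × 39% = 39% of Oakhollow Shipping BV.
Direct interest in Oakhollow Shipping BV: 24%.
Aggregating (R1): 39% + 24% = 63%.
63% exceeds the 10% threshold by 53 percentage points.

53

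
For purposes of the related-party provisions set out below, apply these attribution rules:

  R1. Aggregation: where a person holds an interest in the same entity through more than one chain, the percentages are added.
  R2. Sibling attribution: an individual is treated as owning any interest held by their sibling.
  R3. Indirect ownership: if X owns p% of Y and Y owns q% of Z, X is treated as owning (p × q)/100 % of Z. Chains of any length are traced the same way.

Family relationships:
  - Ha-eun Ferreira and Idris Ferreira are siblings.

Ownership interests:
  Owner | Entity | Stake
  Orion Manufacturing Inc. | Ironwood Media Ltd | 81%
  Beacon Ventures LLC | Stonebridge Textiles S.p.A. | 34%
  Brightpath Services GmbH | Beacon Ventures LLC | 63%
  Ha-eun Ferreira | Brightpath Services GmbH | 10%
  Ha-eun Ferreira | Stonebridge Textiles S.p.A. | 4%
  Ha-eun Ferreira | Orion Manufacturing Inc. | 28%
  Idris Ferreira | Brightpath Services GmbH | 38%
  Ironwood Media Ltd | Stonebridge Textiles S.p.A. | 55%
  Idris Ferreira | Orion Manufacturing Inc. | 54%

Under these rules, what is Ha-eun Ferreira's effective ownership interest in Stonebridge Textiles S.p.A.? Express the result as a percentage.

By sibling attribution (R2), Ha-eun Ferreira is treated as also owning Idris Ferreira's interest in Brightpath Services GmbH, giving 10% + 38% = 48%.
By sibling attribution (R2), Ha-eun Ferreira is treated as also owning Idris Ferreira's interest in Orion Manufacturing Inc, giving 28% + 54% = 82%.
Chain via Brightpath Services GmbH → Beacon Ventures LLC (R3): 48% × 63% × 34% = 10.2816% of Stonebridge Textiles S.p.A.
Chain via Orion Manufacturing Inc. → Ironwood Media Ltd (R3): 82% × 81% × 55% = 36.531% of Stonebridge Textiles S.p.A.
Direct interest in Stonebridge Textiles S.p.A: 4%.
Aggregating (R1): 10.2816% + 36.531% + 4% = 50.8126%.

50.8126%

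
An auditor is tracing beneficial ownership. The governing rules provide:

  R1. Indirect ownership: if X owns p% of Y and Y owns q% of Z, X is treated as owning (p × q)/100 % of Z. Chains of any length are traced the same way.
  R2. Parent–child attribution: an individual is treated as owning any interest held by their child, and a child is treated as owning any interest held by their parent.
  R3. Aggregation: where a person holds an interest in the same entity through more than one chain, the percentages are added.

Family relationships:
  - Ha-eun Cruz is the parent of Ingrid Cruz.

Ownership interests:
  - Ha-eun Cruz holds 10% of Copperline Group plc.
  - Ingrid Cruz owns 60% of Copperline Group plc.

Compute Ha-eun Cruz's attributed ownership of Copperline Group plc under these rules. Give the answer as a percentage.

70%

By parent–child attribution (R2), Ha-eun Cruz is treated as also owning Ingrid Cruz's interest in Copperline Group plc, giving 10% + 60% = 70%.
Direct interest in Copperline Group plc: 70%.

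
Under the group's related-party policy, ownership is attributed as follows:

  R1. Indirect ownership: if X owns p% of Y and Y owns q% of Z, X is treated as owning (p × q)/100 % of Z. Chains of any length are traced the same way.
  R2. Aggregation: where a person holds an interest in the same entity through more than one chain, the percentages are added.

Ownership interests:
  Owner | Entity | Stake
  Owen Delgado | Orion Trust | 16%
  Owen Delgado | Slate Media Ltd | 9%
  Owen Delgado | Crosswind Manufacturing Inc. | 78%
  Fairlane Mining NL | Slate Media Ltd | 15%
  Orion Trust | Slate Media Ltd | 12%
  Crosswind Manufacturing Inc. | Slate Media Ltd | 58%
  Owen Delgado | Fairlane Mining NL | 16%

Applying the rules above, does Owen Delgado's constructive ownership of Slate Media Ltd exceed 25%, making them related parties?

Chain via Crosswind Manufacturing Inc. (R1): 78% × 58% = 45.24% of Slate Media Ltd.
Chain via Fairlane Mining NL (R1): 16% × 15% = 2.4% of Slate Media Ltd.
Chain via Orion Trust (R1): 16% × 12% = 1.92% of Slate Media Ltd.
Direct interest in Slate Media Ltd: 9%.
Aggregating (R2): 45.24% + 2.4% + 1.92% + 9% = 58.56%.
58.56% exceeds the 25% threshold, so Owen is a related party to Slate Media Ltd.

Yes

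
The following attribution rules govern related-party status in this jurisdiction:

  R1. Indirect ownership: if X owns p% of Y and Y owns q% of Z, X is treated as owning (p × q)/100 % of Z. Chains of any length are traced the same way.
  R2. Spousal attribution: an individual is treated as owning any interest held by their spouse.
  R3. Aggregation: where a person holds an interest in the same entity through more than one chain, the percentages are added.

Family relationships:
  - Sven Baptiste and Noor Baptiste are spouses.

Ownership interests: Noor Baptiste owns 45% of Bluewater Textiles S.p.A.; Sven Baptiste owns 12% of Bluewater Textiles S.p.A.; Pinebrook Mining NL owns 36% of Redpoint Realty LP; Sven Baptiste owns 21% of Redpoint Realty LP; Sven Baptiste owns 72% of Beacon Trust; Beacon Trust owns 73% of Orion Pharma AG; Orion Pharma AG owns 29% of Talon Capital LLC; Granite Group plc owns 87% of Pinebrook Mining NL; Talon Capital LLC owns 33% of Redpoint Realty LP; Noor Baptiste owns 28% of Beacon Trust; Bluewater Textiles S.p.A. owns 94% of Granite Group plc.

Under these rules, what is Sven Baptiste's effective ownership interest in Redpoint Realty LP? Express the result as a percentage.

44.767356%

By spousal attribution (R2), Sven Baptiste is treated as also owning Noor Baptiste's interest in Bluewater Textiles S.p.A, giving 12% + 45% = 57%.
By spousal attribution (R2), Sven Baptiste is treated as also owning Noor Baptiste's interest in Beacon Trust, giving 72% + 28% = 100%.
Chain via Bluewater Textiles S.p.A. → Granite Group plc → Pinebrook Mining NL (R1): 57% × 94% × 87% × 36% = 16.781256% of Redpoint Realty LP.
Chain via Beacon Trust → Orion Pharma AG → Talon Capital LLC (R1): 100% × 73% × 29% × 33% = 6.9861% of Redpoint Realty LP.
Direct interest in Redpoint Realty LP: 21%.
Aggregating (R3): 16.781256% + 6.9861% + 21% = 44.767356%.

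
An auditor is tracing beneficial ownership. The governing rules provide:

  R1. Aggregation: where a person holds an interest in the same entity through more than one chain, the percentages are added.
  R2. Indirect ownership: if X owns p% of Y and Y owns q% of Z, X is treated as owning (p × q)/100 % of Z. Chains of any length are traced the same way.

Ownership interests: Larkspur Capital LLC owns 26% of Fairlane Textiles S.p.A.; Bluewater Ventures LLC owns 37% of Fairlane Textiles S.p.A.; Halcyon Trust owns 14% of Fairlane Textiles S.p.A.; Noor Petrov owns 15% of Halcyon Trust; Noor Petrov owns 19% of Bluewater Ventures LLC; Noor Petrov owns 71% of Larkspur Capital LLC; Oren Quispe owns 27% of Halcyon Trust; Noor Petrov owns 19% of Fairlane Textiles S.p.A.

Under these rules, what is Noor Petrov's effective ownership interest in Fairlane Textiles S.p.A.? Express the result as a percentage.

Chain via Larkspur Capital LLC (R2): 71% × 26% = 18.46% of Fairlane Textiles S.p.A.
Chain via Halcyon Trust (R2): 15% × 14% = 2.1% of Fairlane Textiles S.p.A.
Chain via Bluewater Ventures LLC (R2): 19% × 37% = 7.03% of Fairlane Textiles S.p.A.
Direct interest in Fairlane Textiles S.p.A: 19%.
Aggregating (R1): 18.46% + 2.1% + 7.03% + 19% = 46.59%.

46.59%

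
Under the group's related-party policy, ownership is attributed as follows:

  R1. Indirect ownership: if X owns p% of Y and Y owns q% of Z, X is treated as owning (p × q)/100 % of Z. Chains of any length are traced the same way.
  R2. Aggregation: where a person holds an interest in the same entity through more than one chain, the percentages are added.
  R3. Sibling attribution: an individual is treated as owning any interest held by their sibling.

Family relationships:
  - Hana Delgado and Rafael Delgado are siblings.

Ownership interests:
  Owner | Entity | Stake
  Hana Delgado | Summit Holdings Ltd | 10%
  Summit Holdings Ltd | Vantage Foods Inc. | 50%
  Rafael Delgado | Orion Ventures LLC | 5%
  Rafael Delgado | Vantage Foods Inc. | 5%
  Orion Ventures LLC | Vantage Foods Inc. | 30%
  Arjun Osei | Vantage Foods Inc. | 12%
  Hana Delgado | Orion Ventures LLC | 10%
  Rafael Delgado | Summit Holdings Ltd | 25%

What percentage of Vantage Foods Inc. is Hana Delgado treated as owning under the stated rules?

By sibling attribution (R3), Hana Delgado is treated as also owning Rafael Delgado's interest in Orion Ventures LLC, giving 10% + 5% = 15%.
By sibling attribution (R3), Hana Delgado is treated as also owning Rafael Delgado's interest in Summit Holdings Ltd, giving 10% + 25% = 35%.
By sibling attribution (R3), Hana Delgado is treated as owning Rafael Delgado's 5% interest in Vantage Foods Inc.
Chain via Orion Ventures LLC (R1): 15% × 30% = 4.5% of Vantage Foods Inc.
Chain via Summit Holdings Ltd (R1): 35% × 50% = 17.5% of Vantage Foods Inc.
Direct interest in Vantage Foods Inc: 5%.
Aggregating (R2): 4.5% + 17.5% + 5% = 27%.

27%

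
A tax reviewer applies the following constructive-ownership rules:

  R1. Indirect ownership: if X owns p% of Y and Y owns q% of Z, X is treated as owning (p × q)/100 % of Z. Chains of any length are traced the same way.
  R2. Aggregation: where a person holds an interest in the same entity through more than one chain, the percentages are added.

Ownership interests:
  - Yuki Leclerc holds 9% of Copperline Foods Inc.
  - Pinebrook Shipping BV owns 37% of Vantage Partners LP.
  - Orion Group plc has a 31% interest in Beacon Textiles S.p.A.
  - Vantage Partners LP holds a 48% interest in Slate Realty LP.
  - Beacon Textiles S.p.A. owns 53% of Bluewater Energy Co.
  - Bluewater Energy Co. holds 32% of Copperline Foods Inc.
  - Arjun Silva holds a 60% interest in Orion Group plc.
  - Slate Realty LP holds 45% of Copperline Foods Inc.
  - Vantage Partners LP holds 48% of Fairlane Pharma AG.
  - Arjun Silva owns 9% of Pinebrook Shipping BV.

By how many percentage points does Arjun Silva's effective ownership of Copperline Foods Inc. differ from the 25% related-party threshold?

21.12616

Chain via Pinebrook Shipping BV → Vantage Partners LP → Slate Realty LP (R1): 9% × 37% × 48% × 45% = 0.71928% of Copperline Foods Inc.
Chain via Orion Group plc → Beacon Textiles S.p.A. → Bluewater Energy Co. (R1): 60% × 31% × 53% × 32% = 3.15456% of Copperline Foods Inc.
Aggregating (R2): 0.71928% + 3.15456% = 3.87384%.
3.87384% falls short of the 25% threshold by 21.12616 percentage points.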